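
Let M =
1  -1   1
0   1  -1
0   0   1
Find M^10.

[[1, -10, 55], [0, 1, -10], [0, 0, 1]]

M = I + N where N = [[0, -1, 1], [0, 0, -1], [0, 0, 0]] is strictly upper-triangular, so N^3 = 0.
(I + N)^10 = I + 10·N + 45·N^2 = [[1, -10, 55], [0, 1, -10], [0, 0, 1]].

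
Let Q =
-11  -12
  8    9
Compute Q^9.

tr Q = -2 and det Q = -3, so the characteristic polynomial is λ² − (-2)λ + (-3) with roots -3 and 1.
Eigenvectors give P = [[3, -1], [-2, 1]] with P⁻¹ = [[1, 1], [2, 3]], and Q = P·diag(-3, 1)·P⁻¹.
Then Q^9 = P·diag(-19683, 1)·P⁻¹ = [[-59049, -1], [39366, 1]] · [[1, 1], [2, 3]] = [[-59051, -59052], [39368, 39369]].

[[-59051, -59052], [39368, 39369]]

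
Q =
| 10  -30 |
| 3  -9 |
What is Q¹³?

Q² = Q (a projection; rank 1, trace 1), so Q¹³ = Q.

[[10, -30], [3, -9]]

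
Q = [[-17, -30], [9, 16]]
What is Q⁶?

tr Q = -1 and det Q = -2, so the characteristic polynomial is λ² − (-1)λ + (-2) with roots -2 and 1.
Eigenvectors give P = [[-2, -5], [1, 3]] with P⁻¹ = [[-3, -5], [1, 2]], and Q = P·diag(-2, 1)·P⁻¹.
Then Q⁶ = P·diag(64, 1)·P⁻¹ = [[-128, -5], [64, 3]] · [[-3, -5], [1, 2]] = [[379, 630], [-189, -314]].

[[379, 630], [-189, -314]]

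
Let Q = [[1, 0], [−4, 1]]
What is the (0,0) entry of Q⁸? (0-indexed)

Q = I + N where N = [[0, 0], [−4, 0]] is strictly lower-triangular, so N² = 0.
(I + N)⁸ = I + 8·N = [[1, 0], [−32, 1]].

1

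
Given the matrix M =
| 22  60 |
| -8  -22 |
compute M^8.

tr M = 0 and det M = -4, so the characteristic polynomial is λ² − (0)λ + (-4) with roots -2 and 2.
Eigenvectors give P = [[-5, -3], [2, 1]] with P⁻¹ = [[1, 3], [-2, -5]], and M = P·diag(-2, 2)·P⁻¹.
Then M^8 = P·diag(256, 256)·P⁻¹ = [[-1280, -768], [512, 256]] · [[1, 3], [-2, -5]] = [[256, 0], [0, 256]].

[[256, 0], [0, 256]]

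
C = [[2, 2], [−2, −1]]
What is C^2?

[[0, 2], [−2, −3]]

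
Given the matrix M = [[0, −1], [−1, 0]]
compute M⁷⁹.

M² = I (check: tr M = 0 and det M = −1), so M⁷⁹ = M since 79 is odd.

[[0, −1], [−1, 0]]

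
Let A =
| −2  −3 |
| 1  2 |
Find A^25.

A² = I (check: tr A = 0 and det A = −1), so A^25 = A since 25 is odd.

[[−2, −3], [1, 2]]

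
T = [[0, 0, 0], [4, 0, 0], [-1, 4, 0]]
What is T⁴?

[[0, 0, 0], [0, 0, 0], [0, 0, 0]]

T is strictly triangular, hence nilpotent: T³ = 0, so T⁴ = 0.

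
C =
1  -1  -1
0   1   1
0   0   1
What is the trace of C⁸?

C = I + N where N = [[0, -1, -1], [0, 0, 1], [0, 0, 0]] is strictly upper-triangular, so N³ = 0.
(I + N)⁸ = I + 8·N + 28·N² = [[1, -8, -36], [0, 1, 8], [0, 0, 1]].

3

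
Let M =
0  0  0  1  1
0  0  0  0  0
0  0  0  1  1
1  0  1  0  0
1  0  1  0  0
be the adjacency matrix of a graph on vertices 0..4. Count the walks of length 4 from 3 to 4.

The number of length-4 walks from vertex 3 to vertex 4 is entry (3,4) of M⁴, where M is the adjacency matrix.
M² = [[2, 0, 2, 0, 0], [0, 0, 0, 0, 0], [2, 0, 2, 0, 0], [0, 0, 0, 2, 2], [0, 0, 0, 2, 2]]
M³ = [[0, 0, 0, 4, 4], [0, 0, 0, 0, 0], [0, 0, 0, 4, 4], [4, 0, 4, 0, 0], [4, 0, 4, 0, 0]]
M⁴ = [[8, 0, 8, 0, 0], [0, 0, 0, 0, 0], [8, 0, 8, 0, 0], [0, 0, 0, 8, 8], [0, 0, 0, 8, 8]]

8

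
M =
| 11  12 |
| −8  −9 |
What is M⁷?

[[6563, 6564], [−4376, −4377]]

tr M = 2 and det M = −3, so the characteristic polynomial is λ² − (2)λ + (−3) with roots 3 and −1.
Eigenvectors give P = [[−3, 1], [2, −1]] with P⁻¹ = [[−1, −1], [−2, −3]], and M = P·diag(3, −1)·P⁻¹.
Then M⁷ = P·diag(2187, −1)·P⁻¹ = [[−6561, −1], [4374, 1]] · [[−1, −1], [−2, −3]] = [[6563, 6564], [−4376, −4377]].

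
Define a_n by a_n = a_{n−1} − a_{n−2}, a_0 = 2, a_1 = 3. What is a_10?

With companion matrix C = [[1, −1], [1, 0]], [a_n, a_{n−1}]ᵀ = C·[a_{n−1}, a_{n−2}]ᵀ, so [a_10, a_9]ᵀ = C⁹·[a_1, a_0]ᵀ.
C⁹ = [[−1, 0], [0, −1]], giving [a_10, a_9]ᵀ = [[−3], [−2]].

−3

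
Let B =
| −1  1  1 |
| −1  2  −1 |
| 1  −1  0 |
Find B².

[[1, 0, −2], [−2, 4, −3], [0, −1, 2]]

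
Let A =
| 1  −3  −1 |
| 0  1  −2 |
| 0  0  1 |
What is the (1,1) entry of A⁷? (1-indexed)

1

A = I + N where N = [[0, −3, −1], [0, 0, −2], [0, 0, 0]] is strictly upper-triangular, so N³ = 0.
(I + N)⁷ = I + 7·N + 21·N² = [[1, −21, 119], [0, 1, −14], [0, 0, 1]].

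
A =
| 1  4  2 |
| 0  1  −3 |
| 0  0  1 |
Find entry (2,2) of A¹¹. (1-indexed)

1

A = I + N where N = [[0, 4, 2], [0, 0, −3], [0, 0, 0]] is strictly upper-triangular, so N³ = 0.
(I + N)¹¹ = I + 11·N + 55·N² = [[1, 44, −638], [0, 1, −33], [0, 0, 1]].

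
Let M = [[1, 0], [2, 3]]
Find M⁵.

[[1, 0], [242, 243]]

tr M = 4 and det M = 3, so the characteristic polynomial is λ² − (4)λ + (3) with roots 3 and 1.
Eigenvectors give P = [[0, −1], [1, 1]] with P⁻¹ = [[1, 1], [−1, 0]], and M = P·diag(3, 1)·P⁻¹.
Then M⁵ = P·diag(243, 1)·P⁻¹ = [[0, −1], [243, 1]] · [[1, 1], [−1, 0]] = [[1, 0], [242, 243]].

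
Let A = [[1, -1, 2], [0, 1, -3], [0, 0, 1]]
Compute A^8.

A = I + N where N = [[0, -1, 2], [0, 0, -3], [0, 0, 0]] is strictly upper-triangular, so N^3 = 0.
(I + N)^8 = I + 8·N + 28·N^2 = [[1, -8, 100], [0, 1, -24], [0, 0, 1]].

[[1, -8, 100], [0, 1, -24], [0, 0, 1]]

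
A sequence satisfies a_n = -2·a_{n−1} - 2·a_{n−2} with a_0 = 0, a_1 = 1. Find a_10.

With companion matrix M = [[-2, -2], [1, 0]], [a_n, a_{n−1}]ᵀ = M·[a_{n−1}, a_{n−2}]ᵀ, so [a_10, a_9]ᵀ = M⁹·[a_1, a_0]ᵀ.
M⁹ = [[-32, -32], [16, 0]], giving [a_10, a_9]ᵀ = [[-32], [16]].

-32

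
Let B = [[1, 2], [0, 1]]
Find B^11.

B = I + N where N = [[0, 2], [0, 0]] is strictly upper-triangular, so N^2 = 0.
(I + N)^11 = I + 11·N = [[1, 22], [0, 1]].

[[1, 22], [0, 1]]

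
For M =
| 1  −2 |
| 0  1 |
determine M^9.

[[1, −18], [0, 1]]

M = I + N where N = [[0, −2], [0, 0]] is strictly upper-triangular, so N^2 = 0.
(I + N)^9 = I + 9·N = [[1, −18], [0, 1]].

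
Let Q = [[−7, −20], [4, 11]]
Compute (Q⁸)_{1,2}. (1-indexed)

−65600

tr Q = 4 and det Q = 3, so the characteristic polynomial is λ² − (4)λ + (3) with roots 1 and 3.
Eigenvectors give P = [[−5, −2], [2, 1]] with P⁻¹ = [[−1, −2], [2, 5]], and Q = P·diag(1, 3)·P⁻¹.
Then Q⁸ = P·diag(1, 6561)·P⁻¹ = [[−5, −13122], [2, 6561]] · [[−1, −2], [2, 5]] = [[−26239, −65600], [13120, 32801]].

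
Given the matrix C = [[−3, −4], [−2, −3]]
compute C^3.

[[−99, −140], [−70, −99]]

C^2 = [[17, 24], [12, 17]]
C^3 = [[−99, −140], [−70, −99]]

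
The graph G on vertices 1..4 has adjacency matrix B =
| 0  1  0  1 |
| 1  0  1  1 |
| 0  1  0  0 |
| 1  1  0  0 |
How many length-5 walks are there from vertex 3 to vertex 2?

11

The number of length-5 walks from vertex 3 to vertex 2 is entry (3,2) of B⁵, where B is the adjacency matrix.
B² = [[2, 1, 1, 1], [1, 3, 0, 1], [1, 0, 1, 1], [1, 1, 1, 2]]
B³ = [[2, 4, 1, 3], [4, 2, 3, 4], [1, 3, 0, 1], [3, 4, 1, 2]]
B⁴ = [[7, 6, 4, 6], [6, 11, 2, 6], [4, 2, 3, 4], [6, 6, 4, 7]]
B⁵ = [[12, 17, 6, 13], [17, 14, 11, 17], [6, 11, 2, 6], [13, 17, 6, 12]]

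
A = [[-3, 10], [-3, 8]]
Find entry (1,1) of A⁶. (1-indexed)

tr A = 5 and det A = 6, so the characteristic polynomial is λ² − (5)λ + (6) with roots 3 and 2.
Eigenvectors give P = [[-5, 2], [-3, 1]] with P⁻¹ = [[1, -2], [3, -5]], and A = P·diag(3, 2)·P⁻¹.
Then A⁶ = P·diag(729, 64)·P⁻¹ = [[-3645, 128], [-2187, 64]] · [[1, -2], [3, -5]] = [[-3261, 6650], [-1995, 4054]].

-3261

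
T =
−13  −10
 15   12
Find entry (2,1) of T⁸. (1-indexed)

tr T = −1 and det T = −6, so the characteristic polynomial is λ² − (−1)λ + (−6) with roots −3 and 2.
Eigenvectors give P = [[1, 2], [−1, −3]] with P⁻¹ = [[3, 2], [−1, −1]], and T = P·diag(−3, 2)·P⁻¹.
Then T⁸ = P·diag(6561, 256)·P⁻¹ = [[6561, 512], [−6561, −768]] · [[3, 2], [−1, −1]] = [[19171, 12610], [−18915, −12354]].

−18915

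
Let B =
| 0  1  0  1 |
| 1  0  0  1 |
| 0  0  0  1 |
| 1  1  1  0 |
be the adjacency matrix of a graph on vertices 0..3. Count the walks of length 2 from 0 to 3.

1

The number of length-2 walks from vertex 0 to vertex 3 is entry (0,3) of B², where B is the adjacency matrix.
B² = [[2, 1, 1, 1], [1, 2, 1, 1], [1, 1, 1, 0], [1, 1, 0, 3]]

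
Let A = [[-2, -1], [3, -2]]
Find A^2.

[[1, 4], [-12, 1]]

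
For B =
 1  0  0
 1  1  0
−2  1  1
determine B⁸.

[[1, 0, 0], [8, 1, 0], [12, 8, 1]]

B = I + N where N = [[0, 0, 0], [1, 0, 0], [−2, 1, 0]] is strictly lower-triangular, so N³ = 0.
(I + N)⁸ = I + 8·N + 28·N² = [[1, 0, 0], [8, 1, 0], [12, 8, 1]].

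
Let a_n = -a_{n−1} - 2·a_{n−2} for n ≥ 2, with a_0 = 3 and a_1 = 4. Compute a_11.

With companion matrix Q = [[-1, -2], [1, 0]], [a_n, a_{n−1}]ᵀ = Q·[a_{n−1}, a_{n−2}]ᵀ, so [a_11, a_10]ᵀ = Q^10·[a_1, a_0]ᵀ.
Q^10 = [[23, -22], [11, 34]], giving [a_11, a_10]ᵀ = [[26], [146]].

26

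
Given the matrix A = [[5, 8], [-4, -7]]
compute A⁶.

[[-727, -1456], [728, 1457]]

tr A = -2 and det A = -3, so the characteristic polynomial is λ² − (-2)λ + (-3) with roots 1 and -3.
Eigenvectors give P = [[2, -1], [-1, 1]] with P⁻¹ = [[1, 1], [1, 2]], and A = P·diag(1, -3)·P⁻¹.
Then A⁶ = P·diag(1, 729)·P⁻¹ = [[2, -729], [-1, 729]] · [[1, 1], [1, 2]] = [[-727, -1456], [728, 1457]].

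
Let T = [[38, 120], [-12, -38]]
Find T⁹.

tr T = 0 and det T = -4, so the characteristic polynomial is λ² − (0)λ + (-4) with roots -2 and 2.
Eigenvectors give P = [[-3, 10], [1, -3]] with P⁻¹ = [[3, 10], [1, 3]], and T = P·diag(-2, 2)·P⁻¹.
Then T⁹ = P·diag(-512, 512)·P⁻¹ = [[1536, 5120], [-512, -1536]] · [[3, 10], [1, 3]] = [[9728, 30720], [-3072, -9728]].

[[9728, 30720], [-3072, -9728]]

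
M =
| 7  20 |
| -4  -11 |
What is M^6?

[[-2911, -7280], [1456, 3641]]

tr M = -4 and det M = 3, so the characteristic polynomial is λ² − (-4)λ + (3) with roots -1 and -3.
Eigenvectors give P = [[-5, 2], [2, -1]] with P⁻¹ = [[-1, -2], [-2, -5]], and M = P·diag(-1, -3)·P⁻¹.
Then M^6 = P·diag(1, 729)·P⁻¹ = [[-5, 1458], [2, -729]] · [[-1, -2], [-2, -5]] = [[-2911, -7280], [1456, 3641]].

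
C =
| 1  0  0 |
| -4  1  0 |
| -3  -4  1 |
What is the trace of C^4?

C = I + N where N = [[0, 0, 0], [-4, 0, 0], [-3, -4, 0]] is strictly lower-triangular, so N^3 = 0.
(I + N)^4 = I + 4·N + 6·N^2 = [[1, 0, 0], [-16, 1, 0], [84, -16, 1]].

3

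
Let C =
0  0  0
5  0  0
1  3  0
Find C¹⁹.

C is strictly triangular, hence nilpotent: C³ = 0, so C¹⁹ = 0.

[[0, 0, 0], [0, 0, 0], [0, 0, 0]]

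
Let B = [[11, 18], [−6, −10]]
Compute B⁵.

tr B = 1 and det B = −2, so the characteristic polynomial is λ² − (1)λ + (−2) with roots −1 and 2.
Eigenvectors give P = [[−3, −2], [2, 1]] with P⁻¹ = [[1, 2], [−2, −3]], and B = P·diag(−1, 2)·P⁻¹.
Then B⁵ = P·diag(−1, 32)·P⁻¹ = [[3, −64], [−2, 32]] · [[1, 2], [−2, −3]] = [[131, 198], [−66, −100]].

[[131, 198], [−66, −100]]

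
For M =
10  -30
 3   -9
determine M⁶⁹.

M² = M (a projection; rank 1, trace 1), so M⁶⁹ = M.

[[10, -30], [3, -9]]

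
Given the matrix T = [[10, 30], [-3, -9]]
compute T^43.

[[10, 30], [-3, -9]]

T² = T (a projection; rank 1, trace 1), so T^43 = T.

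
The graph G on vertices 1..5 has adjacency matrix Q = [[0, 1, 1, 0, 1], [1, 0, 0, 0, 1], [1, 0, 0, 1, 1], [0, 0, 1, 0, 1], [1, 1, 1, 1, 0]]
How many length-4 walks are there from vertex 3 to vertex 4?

The number of length-4 walks from vertex 3 to vertex 4 is entry (3,4) of Q⁴, where Q is the adjacency matrix.
Q² = [[3, 1, 1, 2, 2], [1, 2, 2, 1, 1], [1, 2, 3, 1, 2], [2, 1, 1, 2, 1], [2, 1, 2, 1, 4]]
Q³ = [[4, 5, 7, 3, 7], [5, 2, 3, 3, 6], [7, 3, 4, 5, 7], [3, 3, 5, 2, 6], [7, 6, 7, 6, 6]]
Q⁴ = [[19, 11, 14, 14, 19], [11, 11, 14, 9, 13], [14, 14, 19, 11, 19], [14, 9, 11, 11, 13], [19, 13, 19, 13, 26]]

11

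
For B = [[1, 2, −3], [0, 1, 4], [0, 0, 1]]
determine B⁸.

[[1, 16, 200], [0, 1, 32], [0, 0, 1]]

B = I + N where N = [[0, 2, −3], [0, 0, 4], [0, 0, 0]] is strictly upper-triangular, so N³ = 0.
(I + N)⁸ = I + 8·N + 28·N² = [[1, 16, 200], [0, 1, 32], [0, 0, 1]].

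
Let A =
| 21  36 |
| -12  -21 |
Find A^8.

[[6561, 0], [0, 6561]]

tr A = 0 and det A = -9, so the characteristic polynomial is λ² − (0)λ + (-9) with roots 3 and -3.
Eigenvectors give P = [[-2, 3], [1, -2]] with P⁻¹ = [[-2, -3], [-1, -2]], and A = P·diag(3, -3)·P⁻¹.
Then A^8 = P·diag(6561, 6561)·P⁻¹ = [[-13122, 19683], [6561, -13122]] · [[-2, -3], [-1, -2]] = [[6561, 0], [0, 6561]].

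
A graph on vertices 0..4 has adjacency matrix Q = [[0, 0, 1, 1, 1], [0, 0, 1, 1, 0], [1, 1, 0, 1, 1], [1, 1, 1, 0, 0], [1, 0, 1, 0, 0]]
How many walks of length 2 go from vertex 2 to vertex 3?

2

The number of length-2 walks from vertex 2 to vertex 3 is entry (2,3) of Q², where Q is the adjacency matrix.
Q² = [[3, 2, 2, 1, 1], [2, 2, 1, 1, 1], [2, 1, 4, 2, 1], [1, 1, 2, 3, 2], [1, 1, 1, 2, 2]]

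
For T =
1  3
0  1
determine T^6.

T = I + N where N = [[0, 3], [0, 0]] is strictly upper-triangular, so N^2 = 0.
(I + N)^6 = I + 6·N = [[1, 18], [0, 1]].

[[1, 18], [0, 1]]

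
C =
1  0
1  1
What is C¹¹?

C = I + N where N = [[0, 0], [1, 0]] is strictly lower-triangular, so N² = 0.
(I + N)¹¹ = I + 11·N = [[1, 0], [11, 1]].

[[1, 0], [11, 1]]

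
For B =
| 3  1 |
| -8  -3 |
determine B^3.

[[3, 1], [-8, -3]]

B² = I (check: tr B = 0 and det B = -1), so B^3 = B since 3 is odd.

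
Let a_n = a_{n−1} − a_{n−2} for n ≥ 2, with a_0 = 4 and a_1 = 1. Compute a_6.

4

With companion matrix T = [[1, −1], [1, 0]], [a_n, a_{n−1}]ᵀ = T·[a_{n−1}, a_{n−2}]ᵀ, so [a_6, a_5]ᵀ = T⁵·[a_1, a_0]ᵀ.
T⁵ = [[0, 1], [−1, 1]], giving [a_6, a_5]ᵀ = [[4], [3]].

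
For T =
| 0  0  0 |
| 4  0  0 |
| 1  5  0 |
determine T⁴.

T is strictly triangular, hence nilpotent: T³ = 0, so T⁴ = 0.

[[0, 0, 0], [0, 0, 0], [0, 0, 0]]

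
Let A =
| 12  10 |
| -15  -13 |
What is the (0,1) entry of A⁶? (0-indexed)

-1330

tr A = -1 and det A = -6, so the characteristic polynomial is λ² − (-1)λ + (-6) with roots -3 and 2.
Eigenvectors give P = [[2, 1], [-3, -1]] with P⁻¹ = [[-1, -1], [3, 2]], and A = P·diag(-3, 2)·P⁻¹.
Then A⁶ = P·diag(729, 64)·P⁻¹ = [[1458, 64], [-2187, -64]] · [[-1, -1], [3, 2]] = [[-1266, -1330], [1995, 2059]].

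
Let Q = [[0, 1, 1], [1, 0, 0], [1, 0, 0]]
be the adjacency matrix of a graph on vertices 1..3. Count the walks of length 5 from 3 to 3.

0

The number of length-5 walks from vertex 3 to vertex 3 is entry (3,3) of Q⁵, where Q is the adjacency matrix.
Q² = [[2, 0, 0], [0, 1, 1], [0, 1, 1]]
Q³ = [[0, 2, 2], [2, 0, 0], [2, 0, 0]]
Q⁴ = [[4, 0, 0], [0, 2, 2], [0, 2, 2]]
Q⁵ = [[0, 4, 4], [4, 0, 0], [4, 0, 0]]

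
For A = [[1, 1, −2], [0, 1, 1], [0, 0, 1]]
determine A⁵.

[[1, 5, 0], [0, 1, 5], [0, 0, 1]]

A = I + N where N = [[0, 1, −2], [0, 0, 1], [0, 0, 0]] is strictly upper-triangular, so N³ = 0.
(I + N)⁵ = I + 5·N + 10·N² = [[1, 5, 0], [0, 1, 5], [0, 0, 1]].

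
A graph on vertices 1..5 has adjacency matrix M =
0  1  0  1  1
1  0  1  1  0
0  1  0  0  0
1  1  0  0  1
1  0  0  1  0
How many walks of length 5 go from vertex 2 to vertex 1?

The number of length-5 walks from vertex 2 to vertex 1 is entry (2,1) of M⁵, where M is the adjacency matrix.
M² = [[3, 1, 1, 2, 1], [1, 3, 0, 1, 2], [1, 0, 1, 1, 0], [2, 1, 1, 3, 1], [1, 2, 0, 1, 2]]
M³ = [[4, 6, 1, 5, 5], [6, 2, 3, 6, 2], [1, 3, 0, 1, 2], [5, 6, 1, 4, 5], [5, 2, 2, 5, 2]]
M⁴ = [[16, 10, 6, 15, 9], [10, 15, 2, 10, 12], [6, 2, 3, 6, 2], [15, 10, 6, 16, 9], [9, 12, 2, 9, 10]]
M⁵ = [[34, 37, 10, 35, 31], [37, 22, 15, 37, 20], [10, 15, 2, 10, 12], [35, 37, 10, 34, 31], [31, 20, 12, 31, 18]]

37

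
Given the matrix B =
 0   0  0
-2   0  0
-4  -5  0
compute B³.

B is strictly triangular, hence nilpotent: B³ = 0, so B³ = 0.

[[0, 0, 0], [0, 0, 0], [0, 0, 0]]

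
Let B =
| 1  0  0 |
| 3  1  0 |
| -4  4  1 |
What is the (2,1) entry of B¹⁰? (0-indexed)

B = I + N where N = [[0, 0, 0], [3, 0, 0], [-4, 4, 0]] is strictly lower-triangular, so N³ = 0.
(I + N)¹⁰ = I + 10·N + 45·N² = [[1, 0, 0], [30, 1, 0], [500, 40, 1]].

40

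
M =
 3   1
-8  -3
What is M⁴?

M² = I (check: tr M = 0 and det M = -1), so M⁴ = I since 4 is even.

[[1, 0], [0, 1]]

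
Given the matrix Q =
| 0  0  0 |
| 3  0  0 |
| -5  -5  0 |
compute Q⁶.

[[0, 0, 0], [0, 0, 0], [0, 0, 0]]

Q is strictly triangular, hence nilpotent: Q³ = 0, so Q⁶ = 0.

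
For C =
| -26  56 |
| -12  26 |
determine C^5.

tr C = 0 and det C = -4, so the characteristic polynomial is λ² − (0)λ + (-4) with roots -2 and 2.
Eigenvectors give P = [[-7, -2], [-3, -1]] with P⁻¹ = [[-1, 2], [3, -7]], and C = P·diag(-2, 2)·P⁻¹.
Then C^5 = P·diag(-32, 32)·P⁻¹ = [[224, -64], [96, -32]] · [[-1, 2], [3, -7]] = [[-416, 896], [-192, 416]].

[[-416, 896], [-192, 416]]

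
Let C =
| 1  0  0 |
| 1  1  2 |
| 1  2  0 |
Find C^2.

[[1, 0, 0], [4, 5, 2], [3, 2, 4]]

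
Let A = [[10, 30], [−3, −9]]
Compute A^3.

A² = A (a projection; rank 1, trace 1), so A^3 = A.

[[10, 30], [−3, −9]]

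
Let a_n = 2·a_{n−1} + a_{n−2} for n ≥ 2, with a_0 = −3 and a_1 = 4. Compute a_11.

15830

With companion matrix T = [[2, 1], [1, 0]], [a_n, a_{n−1}]ᵀ = T·[a_{n−1}, a_{n−2}]ᵀ, so [a_11, a_10]ᵀ = T¹⁰·[a_1, a_0]ᵀ.
T¹⁰ = [[5741, 2378], [2378, 985]], giving [a_11, a_10]ᵀ = [[15830], [6557]].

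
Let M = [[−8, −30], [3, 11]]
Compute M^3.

[[−62, −210], [21, 71]]

tr M = 3 and det M = 2, so the characteristic polynomial is λ² − (3)λ + (2) with roots 2 and 1.
Eigenvectors give P = [[−3, −10], [1, 3]] with P⁻¹ = [[3, 10], [−1, −3]], and M = P·diag(2, 1)·P⁻¹.
Then M^3 = P·diag(8, 1)·P⁻¹ = [[−24, −10], [8, 3]] · [[3, 10], [−1, −3]] = [[−62, −210], [21, 71]].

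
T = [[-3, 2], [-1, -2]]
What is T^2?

[[7, -10], [5, 2]]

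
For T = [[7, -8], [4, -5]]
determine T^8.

[[13121, -13120], [6560, -6559]]

tr T = 2 and det T = -3, so the characteristic polynomial is λ² − (2)λ + (-3) with roots 3 and -1.
Eigenvectors give P = [[-2, -1], [-1, -1]] with P⁻¹ = [[-1, 1], [1, -2]], and T = P·diag(3, -1)·P⁻¹.
Then T^8 = P·diag(6561, 1)·P⁻¹ = [[-13122, -1], [-6561, -1]] · [[-1, 1], [1, -2]] = [[13121, -13120], [6560, -6559]].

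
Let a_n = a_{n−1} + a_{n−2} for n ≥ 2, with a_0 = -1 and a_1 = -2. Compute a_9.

With companion matrix Q = [[1, 1], [1, 0]], [a_n, a_{n−1}]ᵀ = Q·[a_{n−1}, a_{n−2}]ᵀ, so [a_9, a_8]ᵀ = Q^8·[a_1, a_0]ᵀ.
Q^8 = [[34, 21], [21, 13]], giving [a_9, a_8]ᵀ = [[-89], [-55]].

-89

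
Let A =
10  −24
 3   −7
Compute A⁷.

tr A = 3 and det A = 2, so the characteristic polynomial is λ² − (3)λ + (2) with roots 1 and 2.
Eigenvectors give P = [[−8, −3], [−3, −1]] with P⁻¹ = [[1, −3], [−3, 8]], and A = P·diag(1, 2)·P⁻¹.
Then A⁷ = P·diag(1, 128)·P⁻¹ = [[−8, −384], [−3, −128]] · [[1, −3], [−3, 8]] = [[1144, −3048], [381, −1015]].

[[1144, −3048], [381, −1015]]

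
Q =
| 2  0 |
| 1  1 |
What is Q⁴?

[[16, 0], [15, 1]]

Q² = [[4, 0], [3, 1]]
Q³ = [[8, 0], [7, 1]]
Q⁴ = [[16, 0], [15, 1]]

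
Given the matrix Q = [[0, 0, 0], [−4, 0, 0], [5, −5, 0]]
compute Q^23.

[[0, 0, 0], [0, 0, 0], [0, 0, 0]]

Q is strictly triangular, hence nilpotent: Q^3 = 0, so Q^23 = 0.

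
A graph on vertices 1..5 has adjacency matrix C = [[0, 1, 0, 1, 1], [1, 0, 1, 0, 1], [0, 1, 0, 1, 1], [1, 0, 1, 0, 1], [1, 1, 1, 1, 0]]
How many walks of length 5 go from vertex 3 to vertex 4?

The number of length-5 walks from vertex 3 to vertex 4 is entry (3,4) of C^5, where C is the adjacency matrix.
C^2 = [[3, 1, 3, 1, 2], [1, 3, 1, 3, 2], [3, 1, 3, 1, 2], [1, 3, 1, 3, 2], [2, 2, 2, 2, 4]]
C^3 = [[4, 8, 4, 8, 8], [8, 4, 8, 4, 8], [4, 8, 4, 8, 8], [8, 4, 8, 4, 8], [8, 8, 8, 8, 8]]
C^4 = [[24, 16, 24, 16, 24], [16, 24, 16, 24, 24], [24, 16, 24, 16, 24], [16, 24, 16, 24, 24], [24, 24, 24, 24, 32]]
C^5 = [[56, 72, 56, 72, 80], [72, 56, 72, 56, 80], [56, 72, 56, 72, 80], [72, 56, 72, 56, 80], [80, 80, 80, 80, 96]]

72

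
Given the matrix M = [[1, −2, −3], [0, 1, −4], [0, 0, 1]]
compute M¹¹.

[[1, −22, 407], [0, 1, −44], [0, 0, 1]]

M = I + N where N = [[0, −2, −3], [0, 0, −4], [0, 0, 0]] is strictly upper-triangular, so N³ = 0.
(I + N)¹¹ = I + 11·N + 55·N² = [[1, −22, 407], [0, 1, −44], [0, 0, 1]].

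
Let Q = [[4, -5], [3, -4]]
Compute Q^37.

[[4, -5], [3, -4]]

Q² = I (check: tr Q = 0 and det Q = -1), so Q^37 = Q since 37 is odd.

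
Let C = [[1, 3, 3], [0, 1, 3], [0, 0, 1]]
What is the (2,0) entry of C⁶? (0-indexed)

C = I + N where N = [[0, 3, 3], [0, 0, 3], [0, 0, 0]] is strictly upper-triangular, so N³ = 0.
(I + N)⁶ = I + 6·N + 15·N² = [[1, 18, 153], [0, 1, 18], [0, 0, 1]].

0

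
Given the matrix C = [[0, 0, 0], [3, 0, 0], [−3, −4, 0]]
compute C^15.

[[0, 0, 0], [0, 0, 0], [0, 0, 0]]

C is strictly triangular, hence nilpotent: C^3 = 0, so C^15 = 0.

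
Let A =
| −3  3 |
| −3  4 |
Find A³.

[[−9, 12], [−12, 19]]

A² = [[0, 3], [−3, 7]]
A³ = [[−9, 12], [−12, 19]]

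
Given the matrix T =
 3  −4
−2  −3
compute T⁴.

T² = [[17, 0], [0, 17]]
T³ = [[51, −68], [−34, −51]]
T⁴ = [[289, 0], [0, 289]]

[[289, 0], [0, 289]]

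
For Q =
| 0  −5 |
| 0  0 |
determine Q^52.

Q is strictly triangular, hence nilpotent: Q^2 = 0, so Q^52 = 0.

[[0, 0], [0, 0]]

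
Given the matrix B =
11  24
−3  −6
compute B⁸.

[[57001, 151320], [−18915, −50184]]

tr B = 5 and det B = 6, so the characteristic polynomial is λ² − (5)λ + (6) with roots 3 and 2.
Eigenvectors give P = [[−3, 8], [1, −3]] with P⁻¹ = [[−3, −8], [−1, −3]], and B = P·diag(3, 2)·P⁻¹.
Then B⁸ = P·diag(6561, 256)·P⁻¹ = [[−19683, 2048], [6561, −768]] · [[−3, −8], [−1, −3]] = [[57001, 151320], [−18915, −50184]].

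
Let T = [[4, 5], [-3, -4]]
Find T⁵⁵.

[[4, 5], [-3, -4]]

T² = I (check: tr T = 0 and det T = -1), so T⁵⁵ = T since 55 is odd.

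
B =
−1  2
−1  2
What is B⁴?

[[−1, 2], [−1, 2]]

B² = B (a projection; rank 1, trace 1), so B⁴ = B.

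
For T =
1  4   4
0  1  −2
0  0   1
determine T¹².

T = I + N where N = [[0, 4, 4], [0, 0, −2], [0, 0, 0]] is strictly upper-triangular, so N³ = 0.
(I + N)¹² = I + 12·N + 66·N² = [[1, 48, −480], [0, 1, −24], [0, 0, 1]].

[[1, 48, −480], [0, 1, −24], [0, 0, 1]]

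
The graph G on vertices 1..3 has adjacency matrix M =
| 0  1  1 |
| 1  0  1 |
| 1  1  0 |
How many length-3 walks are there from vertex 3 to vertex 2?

The number of length-3 walks from vertex 3 to vertex 2 is entry (3,2) of M^3, where M is the adjacency matrix.
M^2 = [[2, 1, 1], [1, 2, 1], [1, 1, 2]]
M^3 = [[2, 3, 3], [3, 2, 3], [3, 3, 2]]

3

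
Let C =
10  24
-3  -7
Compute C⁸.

[[2296, 6120], [-765, -2039]]

tr C = 3 and det C = 2, so the characteristic polynomial is λ² − (3)λ + (2) with roots 1 and 2.
Eigenvectors give P = [[-8, -3], [3, 1]] with P⁻¹ = [[1, 3], [-3, -8]], and C = P·diag(1, 2)·P⁻¹.
Then C⁸ = P·diag(1, 256)·P⁻¹ = [[-8, -768], [3, 256]] · [[1, 3], [-3, -8]] = [[2296, 6120], [-765, -2039]].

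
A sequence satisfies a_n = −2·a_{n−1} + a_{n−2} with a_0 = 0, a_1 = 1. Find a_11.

5741

With companion matrix C = [[−2, 1], [1, 0]], [a_n, a_{n−1}]ᵀ = C·[a_{n−1}, a_{n−2}]ᵀ, so [a_11, a_10]ᵀ = C¹⁰·[a_1, a_0]ᵀ.
C¹⁰ = [[5741, −2378], [−2378, 985]], giving [a_11, a_10]ᵀ = [[5741], [−2378]].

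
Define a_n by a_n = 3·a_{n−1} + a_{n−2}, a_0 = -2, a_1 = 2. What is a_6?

502

With companion matrix B = [[3, 1], [1, 0]], [a_n, a_{n−1}]ᵀ = B·[a_{n−1}, a_{n−2}]ᵀ, so [a_6, a_5]ᵀ = B⁵·[a_1, a_0]ᵀ.
B⁵ = [[360, 109], [109, 33]], giving [a_6, a_5]ᵀ = [[502], [152]].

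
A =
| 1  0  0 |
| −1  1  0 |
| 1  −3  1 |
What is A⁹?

[[1, 0, 0], [−9, 1, 0], [117, −27, 1]]

A = I + N where N = [[0, 0, 0], [−1, 0, 0], [1, −3, 0]] is strictly lower-triangular, so N³ = 0.
(I + N)⁹ = I + 9·N + 36·N² = [[1, 0, 0], [−9, 1, 0], [117, −27, 1]].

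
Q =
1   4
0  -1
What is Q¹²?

Q² = I (check: tr Q = 0 and det Q = -1), so Q¹² = I since 12 is even.

[[1, 0], [0, 1]]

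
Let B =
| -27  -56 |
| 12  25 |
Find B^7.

[[-15315, -30632], [6564, 13129]]

tr B = -2 and det B = -3, so the characteristic polynomial is λ² − (-2)λ + (-3) with roots -3 and 1.
Eigenvectors give P = [[7, -2], [-3, 1]] with P⁻¹ = [[1, 2], [3, 7]], and B = P·diag(-3, 1)·P⁻¹.
Then B^7 = P·diag(-2187, 1)·P⁻¹ = [[-15309, -2], [6561, 1]] · [[1, 2], [3, 7]] = [[-15315, -30632], [6564, 13129]].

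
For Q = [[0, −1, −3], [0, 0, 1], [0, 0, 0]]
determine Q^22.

Q is strictly triangular, hence nilpotent: Q^3 = 0, so Q^22 = 0.

[[0, 0, 0], [0, 0, 0], [0, 0, 0]]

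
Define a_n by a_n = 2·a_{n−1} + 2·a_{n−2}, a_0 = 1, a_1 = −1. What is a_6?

With companion matrix T = [[2, 2], [1, 0]], [a_n, a_{n−1}]ᵀ = T·[a_{n−1}, a_{n−2}]ᵀ, so [a_6, a_5]ᵀ = T⁵·[a_1, a_0]ᵀ.
T⁵ = [[120, 88], [44, 32]], giving [a_6, a_5]ᵀ = [[−32], [−12]].

−32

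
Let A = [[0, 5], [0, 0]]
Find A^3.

[[0, 0], [0, 0]]

A is strictly triangular, hence nilpotent: A^2 = 0, so A^3 = 0.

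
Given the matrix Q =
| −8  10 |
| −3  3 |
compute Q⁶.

[[4054, −6650], [1995, −3261]]

tr Q = −5 and det Q = 6, so the characteristic polynomial is λ² − (−5)λ + (6) with roots −2 and −3.
Eigenvectors give P = [[−5, 2], [−3, 1]] with P⁻¹ = [[1, −2], [3, −5]], and Q = P·diag(−2, −3)·P⁻¹.
Then Q⁶ = P·diag(64, 729)·P⁻¹ = [[−320, 1458], [−192, 729]] · [[1, −2], [3, −5]] = [[4054, −6650], [1995, −3261]].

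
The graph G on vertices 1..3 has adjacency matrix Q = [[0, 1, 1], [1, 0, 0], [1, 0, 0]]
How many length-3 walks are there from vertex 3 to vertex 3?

0

The number of length-3 walks from vertex 3 to vertex 3 is entry (3,3) of Q³, where Q is the adjacency matrix.
Q² = [[2, 0, 0], [0, 1, 1], [0, 1, 1]]
Q³ = [[0, 2, 2], [2, 0, 0], [2, 0, 0]]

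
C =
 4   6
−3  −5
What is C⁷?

[[130, 258], [−129, −257]]

tr C = −1 and det C = −2, so the characteristic polynomial is λ² − (−1)λ + (−2) with roots 1 and −2.
Eigenvectors give P = [[2, −1], [−1, 1]] with P⁻¹ = [[1, 1], [1, 2]], and C = P·diag(1, −2)·P⁻¹.
Then C⁷ = P·diag(1, −128)·P⁻¹ = [[2, 128], [−1, −128]] · [[1, 1], [1, 2]] = [[130, 258], [−129, −257]].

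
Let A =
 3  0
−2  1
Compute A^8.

[[6561, 0], [−6560, 1]]

tr A = 4 and det A = 3, so the characteristic polynomial is λ² − (4)λ + (3) with roots 3 and 1.
Eigenvectors give P = [[1, 0], [−1, 1]] with P⁻¹ = [[1, 0], [1, 1]], and A = P·diag(3, 1)·P⁻¹.
Then A^8 = P·diag(6561, 1)·P⁻¹ = [[6561, 0], [−6561, 1]] · [[1, 0], [1, 1]] = [[6561, 0], [−6560, 1]].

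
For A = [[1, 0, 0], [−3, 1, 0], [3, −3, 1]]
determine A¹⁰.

[[1, 0, 0], [−30, 1, 0], [435, −30, 1]]

A = I + N where N = [[0, 0, 0], [−3, 0, 0], [3, −3, 0]] is strictly lower-triangular, so N³ = 0.
(I + N)¹⁰ = I + 10·N + 45·N² = [[1, 0, 0], [−30, 1, 0], [435, −30, 1]].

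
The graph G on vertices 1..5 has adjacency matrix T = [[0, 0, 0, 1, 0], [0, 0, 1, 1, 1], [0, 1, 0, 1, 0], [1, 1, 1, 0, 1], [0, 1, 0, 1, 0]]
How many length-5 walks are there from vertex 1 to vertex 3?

The number of length-5 walks from vertex 1 to vertex 3 is entry (1,3) of T^5, where T is the adjacency matrix.
T^2 = [[1, 1, 1, 0, 1], [1, 3, 1, 2, 1], [1, 1, 2, 1, 2], [0, 2, 1, 4, 1], [1, 1, 2, 1, 2]]
T^3 = [[0, 2, 1, 4, 1], [2, 4, 5, 6, 5], [1, 5, 2, 6, 2], [4, 6, 6, 4, 6], [1, 5, 2, 6, 2]]
T^4 = [[4, 6, 6, 4, 6], [6, 16, 10, 16, 10], [6, 10, 11, 10, 11], [4, 16, 10, 22, 10], [6, 10, 11, 10, 11]]
T^5 = [[4, 16, 10, 22, 10], [16, 36, 32, 42, 32], [10, 32, 20, 38, 20], [22, 42, 38, 40, 38], [10, 32, 20, 38, 20]]

10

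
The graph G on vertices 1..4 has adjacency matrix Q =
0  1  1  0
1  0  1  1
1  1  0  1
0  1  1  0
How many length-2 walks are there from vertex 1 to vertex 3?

The number of length-2 walks from vertex 1 to vertex 3 is entry (1,3) of Q^2, where Q is the adjacency matrix.
Q^2 = [[2, 1, 1, 2], [1, 3, 2, 1], [1, 2, 3, 1], [2, 1, 1, 2]]

1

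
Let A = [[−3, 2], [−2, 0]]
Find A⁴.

[[−11, −6], [6, −20]]

A² = [[5, −6], [6, −4]]
A³ = [[−3, 10], [−10, 12]]
A⁴ = [[−11, −6], [6, −20]]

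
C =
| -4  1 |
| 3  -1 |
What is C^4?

C^2 = [[19, -5], [-15, 4]]
C^3 = [[-91, 24], [72, -19]]
C^4 = [[436, -115], [-345, 91]]

[[436, -115], [-345, 91]]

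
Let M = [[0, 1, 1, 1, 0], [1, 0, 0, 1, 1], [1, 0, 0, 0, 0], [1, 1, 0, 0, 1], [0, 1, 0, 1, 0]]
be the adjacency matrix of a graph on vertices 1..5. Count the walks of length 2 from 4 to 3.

The number of length-2 walks from vertex 4 to vertex 3 is entry (4,3) of M^2, where M is the adjacency matrix.
M^2 = [[3, 1, 0, 1, 2], [1, 3, 1, 2, 1], [0, 1, 1, 1, 0], [1, 2, 1, 3, 1], [2, 1, 0, 1, 2]]

1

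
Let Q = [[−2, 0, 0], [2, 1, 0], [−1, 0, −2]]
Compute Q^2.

[[4, 0, 0], [−2, 1, 0], [4, 0, 4]]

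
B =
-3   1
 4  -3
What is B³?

[[-63, 31], [124, -63]]

B² = [[13, -6], [-24, 13]]
B³ = [[-63, 31], [124, -63]]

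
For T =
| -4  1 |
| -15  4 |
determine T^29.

[[-4, 1], [-15, 4]]

T² = I (check: tr T = 0 and det T = -1), so T^29 = T since 29 is odd.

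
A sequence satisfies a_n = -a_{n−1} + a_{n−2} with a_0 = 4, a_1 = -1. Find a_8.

With companion matrix M = [[-1, 1], [1, 0]], [a_n, a_{n−1}]ᵀ = M·[a_{n−1}, a_{n−2}]ᵀ, so [a_8, a_7]ᵀ = M⁷·[a_1, a_0]ᵀ.
M⁷ = [[-21, 13], [13, -8]], giving [a_8, a_7]ᵀ = [[73], [-45]].

73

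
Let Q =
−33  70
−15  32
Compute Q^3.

[[−237, 490], [−105, 218]]

tr Q = −1 and det Q = −6, so the characteristic polynomial is λ² − (−1)λ + (−6) with roots −3 and 2.
Eigenvectors give P = [[7, 2], [3, 1]] with P⁻¹ = [[1, −2], [−3, 7]], and Q = P·diag(−3, 2)·P⁻¹.
Then Q^3 = P·diag(−27, 8)·P⁻¹ = [[−189, 16], [−81, 8]] · [[1, −2], [−3, 7]] = [[−237, 490], [−105, 218]].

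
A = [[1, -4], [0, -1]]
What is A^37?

[[1, -4], [0, -1]]

A² = I (check: tr A = 0 and det A = -1), so A^37 = A since 37 is odd.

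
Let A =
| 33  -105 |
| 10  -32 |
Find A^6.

[[4719, -13965], [1330, -3926]]

tr A = 1 and det A = -6, so the characteristic polynomial is λ² − (1)λ + (-6) with roots 3 and -2.
Eigenvectors give P = [[-7, 3], [-2, 1]] with P⁻¹ = [[-1, 3], [-2, 7]], and A = P·diag(3, -2)·P⁻¹.
Then A^6 = P·diag(729, 64)·P⁻¹ = [[-5103, 192], [-1458, 64]] · [[-1, 3], [-2, 7]] = [[4719, -13965], [1330, -3926]].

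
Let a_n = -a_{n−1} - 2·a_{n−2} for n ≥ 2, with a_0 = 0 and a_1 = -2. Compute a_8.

With companion matrix A = [[-1, -2], [1, 0]], [a_n, a_{n−1}]ᵀ = A·[a_{n−1}, a_{n−2}]ᵀ, so [a_8, a_7]ᵀ = A⁷·[a_1, a_0]ᵀ.
A⁷ = [[3, -14], [7, 10]], giving [a_8, a_7]ᵀ = [[-6], [-14]].

-6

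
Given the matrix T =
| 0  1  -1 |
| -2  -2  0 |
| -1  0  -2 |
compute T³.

[[2, 3, -3], [-6, 0, -8], [-3, 4, -12]]

T² = [[-1, -2, 2], [4, 2, 2], [2, -1, 5]]
T³ = [[2, 3, -3], [-6, 0, -8], [-3, 4, -12]]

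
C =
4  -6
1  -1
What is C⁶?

tr C = 3 and det C = 2, so the characteristic polynomial is λ² − (3)λ + (2) with roots 1 and 2.
Eigenvectors give P = [[2, 3], [1, 1]] with P⁻¹ = [[-1, 3], [1, -2]], and C = P·diag(1, 2)·P⁻¹.
Then C⁶ = P·diag(1, 64)·P⁻¹ = [[2, 192], [1, 64]] · [[-1, 3], [1, -2]] = [[190, -378], [63, -125]].

[[190, -378], [63, -125]]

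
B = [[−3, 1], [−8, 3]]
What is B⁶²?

B² = I (check: tr B = 0 and det B = −1), so B⁶² = I since 62 is even.

[[1, 0], [0, 1]]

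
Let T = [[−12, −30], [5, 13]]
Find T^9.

tr T = 1 and det T = −6, so the characteristic polynomial is λ² − (1)λ + (−6) with roots 3 and −2.
Eigenvectors give P = [[−2, 3], [1, −1]] with P⁻¹ = [[1, 3], [1, 2]], and T = P·diag(3, −2)·P⁻¹.
Then T^9 = P·diag(19683, −512)·P⁻¹ = [[−39366, −1536], [19683, 512]] · [[1, 3], [1, 2]] = [[−40902, −121170], [20195, 60073]].

[[−40902, −121170], [20195, 60073]]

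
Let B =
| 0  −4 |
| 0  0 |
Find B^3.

[[0, 0], [0, 0]]

B is strictly triangular, hence nilpotent: B^2 = 0, so B^3 = 0.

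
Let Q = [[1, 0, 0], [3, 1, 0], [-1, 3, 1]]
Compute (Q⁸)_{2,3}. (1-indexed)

Q = I + N where N = [[0, 0, 0], [3, 0, 0], [-1, 3, 0]] is strictly lower-triangular, so N³ = 0.
(I + N)⁸ = I + 8·N + 28·N² = [[1, 0, 0], [24, 1, 0], [244, 24, 1]].

0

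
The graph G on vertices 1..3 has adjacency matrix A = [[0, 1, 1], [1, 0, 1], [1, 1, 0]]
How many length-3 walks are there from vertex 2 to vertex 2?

The number of length-3 walks from vertex 2 to vertex 2 is entry (2,2) of A³, where A is the adjacency matrix.
A² = [[2, 1, 1], [1, 2, 1], [1, 1, 2]]
A³ = [[2, 3, 3], [3, 2, 3], [3, 3, 2]]

2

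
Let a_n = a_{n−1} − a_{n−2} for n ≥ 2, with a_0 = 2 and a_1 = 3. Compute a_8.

With companion matrix Q = [[1, −1], [1, 0]], [a_n, a_{n−1}]ᵀ = Q·[a_{n−1}, a_{n−2}]ᵀ, so [a_8, a_7]ᵀ = Q⁷·[a_1, a_0]ᵀ.
Q⁷ = [[1, −1], [1, 0]], giving [a_8, a_7]ᵀ = [[1], [3]].

1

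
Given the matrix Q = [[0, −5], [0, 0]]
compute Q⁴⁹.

Q is strictly triangular, hence nilpotent: Q² = 0, so Q⁴⁹ = 0.

[[0, 0], [0, 0]]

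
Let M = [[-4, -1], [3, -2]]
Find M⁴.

[[61, 84], [-252, -107]]

M² = [[13, 6], [-18, 1]]
M³ = [[-34, -25], [75, 16]]
M⁴ = [[61, 84], [-252, -107]]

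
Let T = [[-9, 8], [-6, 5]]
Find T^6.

tr T = -4 and det T = 3, so the characteristic polynomial is λ² − (-4)λ + (3) with roots -1 and -3.
Eigenvectors give P = [[1, 4], [1, 3]] with P⁻¹ = [[-3, 4], [1, -1]], and T = P·diag(-1, -3)·P⁻¹.
Then T^6 = P·diag(1, 729)·P⁻¹ = [[1, 2916], [1, 2187]] · [[-3, 4], [1, -1]] = [[2913, -2912], [2184, -2183]].

[[2913, -2912], [2184, -2183]]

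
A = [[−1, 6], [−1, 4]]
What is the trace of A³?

tr A = 3 and det A = 2, so the characteristic polynomial is λ² − (3)λ + (2) with roots 2 and 1.
Eigenvectors give P = [[−2, −3], [−1, −1]] with P⁻¹ = [[1, −3], [−1, 2]], and A = P·diag(2, 1)·P⁻¹.
Then A³ = P·diag(8, 1)·P⁻¹ = [[−16, −3], [−8, −1]] · [[1, −3], [−1, 2]] = [[−13, 42], [−7, 22]].

9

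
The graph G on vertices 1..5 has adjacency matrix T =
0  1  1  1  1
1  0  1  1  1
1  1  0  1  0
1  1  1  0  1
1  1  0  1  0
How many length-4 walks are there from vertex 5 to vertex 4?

The number of length-4 walks from vertex 5 to vertex 4 is entry (5,4) of T^4, where T is the adjacency matrix.
T^2 = [[4, 3, 2, 3, 2], [3, 4, 2, 3, 2], [2, 2, 3, 2, 3], [3, 3, 2, 4, 2], [2, 2, 3, 2, 3]]
T^3 = [[10, 11, 10, 11, 10], [11, 10, 10, 11, 10], [10, 10, 6, 10, 6], [11, 11, 10, 10, 10], [10, 10, 6, 10, 6]]
T^4 = [[42, 41, 32, 41, 32], [41, 42, 32, 41, 32], [32, 32, 30, 32, 30], [41, 41, 32, 42, 32], [32, 32, 30, 32, 30]]

32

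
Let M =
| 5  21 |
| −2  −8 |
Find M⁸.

[[−1529, −5355], [510, 1786]]

tr M = −3 and det M = 2, so the characteristic polynomial is λ² − (−3)λ + (2) with roots −1 and −2.
Eigenvectors give P = [[7, −3], [−2, 1]] with P⁻¹ = [[1, 3], [2, 7]], and M = P·diag(−1, −2)·P⁻¹.
Then M⁸ = P·diag(1, 256)·P⁻¹ = [[7, −768], [−2, 256]] · [[1, 3], [2, 7]] = [[−1529, −5355], [510, 1786]].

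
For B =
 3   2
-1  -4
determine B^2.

[[7, -2], [1, 14]]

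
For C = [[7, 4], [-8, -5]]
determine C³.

tr C = 2 and det C = -3, so the characteristic polynomial is λ² − (2)λ + (-3) with roots -1 and 3.
Eigenvectors give P = [[-1, -1], [2, 1]] with P⁻¹ = [[1, 1], [-2, -1]], and C = P·diag(-1, 3)·P⁻¹.
Then C³ = P·diag(-1, 27)·P⁻¹ = [[1, -27], [-2, 27]] · [[1, 1], [-2, -1]] = [[55, 28], [-56, -29]].

[[55, 28], [-56, -29]]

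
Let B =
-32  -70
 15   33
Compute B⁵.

[[-1682, -3850], [825, 1893]]

tr B = 1 and det B = -6, so the characteristic polynomial is λ² − (1)λ + (-6) with roots 3 and -2.
Eigenvectors give P = [[-2, -7], [1, 3]] with P⁻¹ = [[3, 7], [-1, -2]], and B = P·diag(3, -2)·P⁻¹.
Then B⁵ = P·diag(243, -32)·P⁻¹ = [[-486, 224], [243, -96]] · [[3, 7], [-1, -2]] = [[-1682, -3850], [825, 1893]].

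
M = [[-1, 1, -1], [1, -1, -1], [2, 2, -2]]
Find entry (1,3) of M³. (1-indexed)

M² = [[0, -4, 2], [-4, 0, 2], [-4, -4, 0]]
M³ = [[0, 8, 0], [8, 0, 0], [0, 0, 8]]

0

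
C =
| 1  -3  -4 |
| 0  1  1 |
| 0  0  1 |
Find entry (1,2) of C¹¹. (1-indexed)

-33

C = I + N where N = [[0, -3, -4], [0, 0, 1], [0, 0, 0]] is strictly upper-triangular, so N³ = 0.
(I + N)¹¹ = I + 11·N + 55·N² = [[1, -33, -209], [0, 1, 11], [0, 0, 1]].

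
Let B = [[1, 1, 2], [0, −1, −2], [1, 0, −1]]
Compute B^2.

[[3, 0, −2], [−2, 1, 4], [0, 1, 3]]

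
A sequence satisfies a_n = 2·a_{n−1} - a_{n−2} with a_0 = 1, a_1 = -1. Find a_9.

With companion matrix T = [[2, -1], [1, 0]], [a_n, a_{n−1}]ᵀ = T·[a_{n−1}, a_{n−2}]ᵀ, so [a_9, a_8]ᵀ = T⁸·[a_1, a_0]ᵀ.
T⁸ = [[9, -8], [8, -7]], giving [a_9, a_8]ᵀ = [[-17], [-15]].

-17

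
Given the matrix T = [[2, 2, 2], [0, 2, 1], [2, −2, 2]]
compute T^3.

T^2 = [[8, 4, 10], [2, 2, 4], [8, −4, 6]]
T^3 = [[36, 4, 40], [12, 0, 14], [28, −4, 24]]

[[36, 4, 40], [12, 0, 14], [28, −4, 24]]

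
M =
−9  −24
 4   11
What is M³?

tr M = 2 and det M = −3, so the characteristic polynomial is λ² − (2)λ + (−3) with roots −1 and 3.
Eigenvectors give P = [[−3, −2], [1, 1]] with P⁻¹ = [[−1, −2], [1, 3]], and M = P·diag(−1, 3)·P⁻¹.
Then M³ = P·diag(−1, 27)·P⁻¹ = [[3, −54], [−1, 27]] · [[−1, −2], [1, 3]] = [[−57, −168], [28, 83]].

[[−57, −168], [28, 83]]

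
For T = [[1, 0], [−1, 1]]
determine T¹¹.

[[1, 0], [−11, 1]]

T = I + N where N = [[0, 0], [−1, 0]] is strictly lower-triangular, so N² = 0.
(I + N)¹¹ = I + 11·N = [[1, 0], [−11, 1]].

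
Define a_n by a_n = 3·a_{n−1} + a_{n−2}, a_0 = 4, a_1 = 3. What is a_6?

1516

With companion matrix Q = [[3, 1], [1, 0]], [a_n, a_{n−1}]ᵀ = Q·[a_{n−1}, a_{n−2}]ᵀ, so [a_6, a_5]ᵀ = Q⁵·[a_1, a_0]ᵀ.
Q⁵ = [[360, 109], [109, 33]], giving [a_6, a_5]ᵀ = [[1516], [459]].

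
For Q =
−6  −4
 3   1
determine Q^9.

[[−77196, −76684], [57513, 57001]]

tr Q = −5 and det Q = 6, so the characteristic polynomial is λ² − (−5)λ + (6) with roots −3 and −2.
Eigenvectors give P = [[−4, 1], [3, −1]] with P⁻¹ = [[−1, −1], [−3, −4]], and Q = P·diag(−3, −2)·P⁻¹.
Then Q^9 = P·diag(−19683, −512)·P⁻¹ = [[78732, −512], [−59049, 512]] · [[−1, −1], [−3, −4]] = [[−77196, −76684], [57513, 57001]].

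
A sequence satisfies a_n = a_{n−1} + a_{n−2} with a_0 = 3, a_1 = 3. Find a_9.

With companion matrix M = [[1, 1], [1, 0]], [a_n, a_{n−1}]ᵀ = M·[a_{n−1}, a_{n−2}]ᵀ, so [a_9, a_8]ᵀ = M⁸·[a_1, a_0]ᵀ.
M⁸ = [[34, 21], [21, 13]], giving [a_9, a_8]ᵀ = [[165], [102]].

165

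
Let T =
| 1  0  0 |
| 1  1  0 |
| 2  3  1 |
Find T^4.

T = I + N where N = [[0, 0, 0], [1, 0, 0], [2, 3, 0]] is strictly lower-triangular, so N^3 = 0.
(I + N)^4 = I + 4·N + 6·N^2 = [[1, 0, 0], [4, 1, 0], [26, 12, 1]].

[[1, 0, 0], [4, 1, 0], [26, 12, 1]]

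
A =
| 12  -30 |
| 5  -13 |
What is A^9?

tr A = -1 and det A = -6, so the characteristic polynomial is λ² − (-1)λ + (-6) with roots -3 and 2.
Eigenvectors give P = [[2, 3], [1, 1]] with P⁻¹ = [[-1, 3], [1, -2]], and A = P·diag(-3, 2)·P⁻¹.
Then A^9 = P·diag(-19683, 512)·P⁻¹ = [[-39366, 1536], [-19683, 512]] · [[-1, 3], [1, -2]] = [[40902, -121170], [20195, -60073]].

[[40902, -121170], [20195, -60073]]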